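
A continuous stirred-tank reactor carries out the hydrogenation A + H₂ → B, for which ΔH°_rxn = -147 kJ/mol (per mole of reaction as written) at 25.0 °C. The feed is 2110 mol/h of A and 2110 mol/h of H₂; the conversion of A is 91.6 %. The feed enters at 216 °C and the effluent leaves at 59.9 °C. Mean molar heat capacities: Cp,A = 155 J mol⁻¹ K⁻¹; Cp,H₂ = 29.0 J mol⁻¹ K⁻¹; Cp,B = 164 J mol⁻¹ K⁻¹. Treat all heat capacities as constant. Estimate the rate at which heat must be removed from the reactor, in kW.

Q_out = 96.1 kW

Extent of reaction ξ = 0.916 × 2110 = 1932.8 mol/h
Reaction term: ξ·ΔH°_rxn = 1932.8 × -147 = -284120 kJ/h
Sensible, feed 216→25 °C: -74154 kJ/h
Outlet flows (mol/h): A 177.24, H₂ 177.24, B 1932.8
Sensible, products 25→59.9 °C: 12201 kJ/h
Q = ΔH = -346070 kJ/h = -96.13 kW
Heat removed = 96.13 kW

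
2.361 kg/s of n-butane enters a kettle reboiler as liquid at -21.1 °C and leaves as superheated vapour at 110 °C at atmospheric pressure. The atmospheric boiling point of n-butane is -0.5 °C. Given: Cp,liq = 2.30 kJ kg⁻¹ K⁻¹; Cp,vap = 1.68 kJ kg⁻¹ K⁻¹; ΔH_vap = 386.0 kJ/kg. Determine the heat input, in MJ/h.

Q = 5260 MJ/h

liquid -21.1→-0.5 °C: 47.38 kJ/kg
vaporisation at -0.5 °C: 386 kJ/kg
vapour -0.5→110 °C: 185.64 kJ/kg
Δh = 47.38 + 386 + 185.64 = 619.02 kJ/kg
Q = ṁ·Δh = 2.361 kg/s × 619.02 kJ/kg = 1461.5 kJ/s
|Q| = 1461.5 kW = 5261.4 MJ/h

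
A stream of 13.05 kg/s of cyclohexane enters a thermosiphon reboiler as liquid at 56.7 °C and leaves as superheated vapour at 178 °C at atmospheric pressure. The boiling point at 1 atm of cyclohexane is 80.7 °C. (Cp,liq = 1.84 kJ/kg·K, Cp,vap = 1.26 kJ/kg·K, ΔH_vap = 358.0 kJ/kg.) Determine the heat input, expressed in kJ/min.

liquid 56.7→80.7 °C: 44.16 kJ/kg
vaporisation at 80.7 °C: 358 kJ/kg
vapour 80.7→178 °C: 122.6 kJ/kg
Δh = 44.16 + 358 + 122.6 = 524.76 kJ/kg
Q = ṁ·Δh = 13.05 kg/s × 524.76 kJ/kg = 6848.1 kJ/s
|Q| = 6848.1 kW = 410890 kJ/min

Q = 411000 kJ/min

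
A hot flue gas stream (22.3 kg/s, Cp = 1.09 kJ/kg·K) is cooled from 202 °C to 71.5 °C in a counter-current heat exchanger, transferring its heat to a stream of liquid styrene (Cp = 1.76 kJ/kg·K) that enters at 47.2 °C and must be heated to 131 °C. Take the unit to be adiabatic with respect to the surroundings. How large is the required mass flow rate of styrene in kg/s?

Heat released by hot stream: Q = 22.3 × 1.09 × (202 − 71.5) = 3172.1 kJ/s
Energy balance on cold side (adiabatic exchanger): Q = ṁ_c·Cp_c·(T_c,out − T_c,in)
ṁ_c = 3172.1 / [1.76 × (131 − 47.2)] = 21.507 kg/s

ṁ_c = 21.5 kg/s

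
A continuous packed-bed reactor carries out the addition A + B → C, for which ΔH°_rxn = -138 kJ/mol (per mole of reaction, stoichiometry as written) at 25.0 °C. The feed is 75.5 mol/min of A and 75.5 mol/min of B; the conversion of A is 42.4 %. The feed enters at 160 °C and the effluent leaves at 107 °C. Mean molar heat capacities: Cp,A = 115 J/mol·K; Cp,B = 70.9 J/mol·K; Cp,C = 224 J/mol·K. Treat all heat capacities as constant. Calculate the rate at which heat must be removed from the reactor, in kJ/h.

Q_out = 304000 kJ/h

Extent of reaction ξ = 0.424 × 75.5 = 32.012 mol/min
Reaction term: ξ·ΔH°_rxn = 32.012 × -138 = -4417.7 kJ/min
Sensible, feed 160→25 °C: -1894.8 kJ/min
Outlet flows (mol/min): A 43.488, B 43.488, C 32.012
Sensible, products 25→107 °C: 1250.9 kJ/min
Q = ΔH = -5061.5 kJ/min = -84.359 kW
Heat removed = 303690 kJ/h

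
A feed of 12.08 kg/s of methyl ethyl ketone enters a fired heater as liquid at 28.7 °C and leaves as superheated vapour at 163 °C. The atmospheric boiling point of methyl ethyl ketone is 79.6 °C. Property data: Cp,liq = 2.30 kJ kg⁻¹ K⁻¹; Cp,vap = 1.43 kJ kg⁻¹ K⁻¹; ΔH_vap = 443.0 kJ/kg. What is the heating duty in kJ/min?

liquid 28.7→79.6 °C: 117.07 kJ/kg
vaporisation at 79.6 °C: 443 kJ/kg
vapour 79.6→163 °C: 119.26 kJ/kg
Δh = 117.07 + 443 + 119.26 = 679.33 kJ/kg
Q = ṁ·Δh = 12.08 kg/s × 679.33 kJ/kg = 8206.3 kJ/s
|Q| = 8206.3 kW = 492380 kJ/min

Q = 492000 kJ/min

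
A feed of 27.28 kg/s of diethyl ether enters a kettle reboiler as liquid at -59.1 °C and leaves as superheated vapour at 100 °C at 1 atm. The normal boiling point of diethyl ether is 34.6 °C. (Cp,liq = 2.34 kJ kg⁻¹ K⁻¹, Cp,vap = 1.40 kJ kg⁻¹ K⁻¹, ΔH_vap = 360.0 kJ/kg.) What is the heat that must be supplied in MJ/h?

liquid -59.1→34.6 °C: 219.26 kJ/kg
vaporisation at 34.6 °C: 360 kJ/kg
vapour 34.6→100 °C: 91.56 kJ/kg
Δh = 219.26 + 360 + 91.56 = 670.82 kJ/kg
Q = ṁ·Δh = 27.28 kg/s × 670.82 kJ/kg = 18300 kJ/s
|Q| = 18300 kW = 65880 MJ/h

Q = 65900 MJ/h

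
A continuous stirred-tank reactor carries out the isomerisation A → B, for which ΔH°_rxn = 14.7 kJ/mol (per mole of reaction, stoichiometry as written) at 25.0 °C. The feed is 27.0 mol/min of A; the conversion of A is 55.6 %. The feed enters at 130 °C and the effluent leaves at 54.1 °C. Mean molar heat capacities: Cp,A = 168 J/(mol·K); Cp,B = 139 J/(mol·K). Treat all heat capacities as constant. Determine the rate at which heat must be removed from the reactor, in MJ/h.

Q_out = 8.18 MJ/h

Extent of reaction ξ = 0.556 × 27.0 = 15.012 mol/min
Reaction term: ξ·ΔH°_rxn = 15.012 × 14.7 = 220.68 kJ/min
Sensible, feed 130→25 °C: -476.28 kJ/min
Outlet flows (mol/min): A 11.988, B 15.012
Sensible, products 25→54.1 °C: 119.33 kJ/min
Q = ΔH = -136.27 kJ/min = -2.2712 kW
Heat removed = 8.1765 MJ/h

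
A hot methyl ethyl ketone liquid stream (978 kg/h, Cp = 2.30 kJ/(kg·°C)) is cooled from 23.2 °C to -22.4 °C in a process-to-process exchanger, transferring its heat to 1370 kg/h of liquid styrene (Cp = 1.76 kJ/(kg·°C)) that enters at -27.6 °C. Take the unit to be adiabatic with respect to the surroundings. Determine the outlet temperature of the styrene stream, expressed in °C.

T_c,out = 14.9 °C

Heat released by hot stream: Q = 978 × 2.30 × (23.2 − -22.4) = 102570 kJ/h
Energy balance on cold side (adiabatic exchanger): Q = ṁ_c·Cp_c·(T_c,out − T_c,in)
T_c,out = -27.6 + 102570/(1370 × 1.76) = 14.94 °C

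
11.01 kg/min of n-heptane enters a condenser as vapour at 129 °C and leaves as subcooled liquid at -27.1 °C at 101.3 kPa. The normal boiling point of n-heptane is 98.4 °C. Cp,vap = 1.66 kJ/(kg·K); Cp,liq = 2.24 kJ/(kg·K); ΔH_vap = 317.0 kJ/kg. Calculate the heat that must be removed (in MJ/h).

Q_c = 429 MJ/h

vapour 129→98.4 °C: -50.796 kJ/kg
condensation at 98.4 °C: -317 kJ/kg
liquid 98.4→-27.1 °C: -281.12 kJ/kg
Δh = -50.796 + -317 + -281.12 = -648.92 kJ/kg
Q = ṁ·Δh = 11.01 kg/min × -648.92 kJ/kg = -7144.6 kJ/min
|Q| = 119.08 kW = 428.67 MJ/h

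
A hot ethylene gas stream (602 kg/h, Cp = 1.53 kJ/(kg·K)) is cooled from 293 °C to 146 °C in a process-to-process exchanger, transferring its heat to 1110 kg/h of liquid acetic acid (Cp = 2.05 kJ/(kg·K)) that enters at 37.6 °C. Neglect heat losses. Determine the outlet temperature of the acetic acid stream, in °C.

T_c,out = 97.1 °C

Heat released by hot stream: Q = 602 × 1.53 × (293 − 146) = 135400 kJ/h
Energy balance on cold side (adiabatic exchanger): Q = ṁ_c·Cp_c·(T_c,out − T_c,in)
T_c,out = 37.6 + 135400/(1110 × 2.05) = 97.102 °C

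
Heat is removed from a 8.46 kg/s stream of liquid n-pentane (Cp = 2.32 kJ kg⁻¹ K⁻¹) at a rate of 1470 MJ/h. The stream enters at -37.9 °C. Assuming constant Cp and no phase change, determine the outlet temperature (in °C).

T_out = -58.7 °C

Q = 1470 MJ/h = 408.33 kJ/s
ΔT = Q/(ṁ·Cp) = 408.33/(8.46×2.32) = 20.804 K
T_out = -37.9 − 20.804 = -58.704 °C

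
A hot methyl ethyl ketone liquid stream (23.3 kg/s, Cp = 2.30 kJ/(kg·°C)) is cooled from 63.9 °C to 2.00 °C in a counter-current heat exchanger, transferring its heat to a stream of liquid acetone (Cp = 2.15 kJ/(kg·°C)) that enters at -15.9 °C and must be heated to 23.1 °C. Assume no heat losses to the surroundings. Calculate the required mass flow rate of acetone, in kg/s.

ṁ_c = 39.6 kg/s

Heat released by hot stream: Q = 23.3 × 2.30 × (63.9 − 2.00) = 3317.2 kJ/s
Energy balance on cold side (adiabatic exchanger): Q = ṁ_c·Cp_c·(T_c,out − T_c,in)
ṁ_c = 3317.2 / [2.15 × (23.1 − -15.9)] = 39.561 kg/s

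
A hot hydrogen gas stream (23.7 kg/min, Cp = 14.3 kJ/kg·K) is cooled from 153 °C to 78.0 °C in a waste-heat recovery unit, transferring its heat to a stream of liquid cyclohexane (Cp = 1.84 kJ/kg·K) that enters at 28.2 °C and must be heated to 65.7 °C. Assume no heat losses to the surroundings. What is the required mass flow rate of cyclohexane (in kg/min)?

Heat released by hot stream: Q = 23.7 × 14.3 × (153 − 78.0) = 25418 kJ/min
Energy balance on cold side (adiabatic exchanger): Q = ṁ_c·Cp_c·(T_c,out − T_c,in)
ṁ_c = 25418 / [1.84 × (65.7 − 28.2)] = 368.38 kg/min

ṁ_c = 368 kg/min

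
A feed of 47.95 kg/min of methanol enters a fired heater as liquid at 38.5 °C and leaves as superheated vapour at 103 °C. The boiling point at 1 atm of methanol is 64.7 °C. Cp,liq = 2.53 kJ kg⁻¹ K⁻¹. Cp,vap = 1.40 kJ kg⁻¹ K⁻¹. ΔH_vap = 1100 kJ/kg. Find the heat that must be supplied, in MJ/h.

Q = 3510 MJ/h

liquid 38.5→64.7 °C: 66.286 kJ/kg
vaporisation at 64.7 °C: 1100 kJ/kg
vapour 64.7→103 °C: 53.62 kJ/kg
Δh = 66.286 + 1100 + 53.62 = 1219.9 kJ/kg
Q = ṁ·Δh = 47.95 kg/min × 1219.9 kJ/kg = 58494 kJ/min
|Q| = 974.91 kW = 3509.7 MJ/h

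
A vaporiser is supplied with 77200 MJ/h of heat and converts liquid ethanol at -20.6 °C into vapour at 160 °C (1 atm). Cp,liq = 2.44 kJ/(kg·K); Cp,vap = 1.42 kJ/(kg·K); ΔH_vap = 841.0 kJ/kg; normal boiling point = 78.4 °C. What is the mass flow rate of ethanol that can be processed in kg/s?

Δh = 2.44×(78.4−-20.6) + 841.0 + 1.42×(160−78.4) = 1198.4 kJ/kg
Q = 77200 MJ/h = 21444 kJ/s = 21444 kJ/s
ṁ = Q/Δh = 21444 / 1198.4 = 17.894 kg/s

ṁ = 17.9 kg/s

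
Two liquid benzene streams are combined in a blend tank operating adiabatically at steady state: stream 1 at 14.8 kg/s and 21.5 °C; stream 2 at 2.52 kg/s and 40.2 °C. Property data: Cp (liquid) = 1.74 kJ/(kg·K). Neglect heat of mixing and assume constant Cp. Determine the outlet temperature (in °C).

Energy balance with Q = 0: Σ ṁᵢCp,ᵢ(T_out − Tᵢ) = 0
T_out = Σ ṁᵢCp,ᵢTᵢ / Σ ṁᵢCp,ᵢ
      = 729.94 / 30.137 = 24.221 °C

T_out = 24.2 °C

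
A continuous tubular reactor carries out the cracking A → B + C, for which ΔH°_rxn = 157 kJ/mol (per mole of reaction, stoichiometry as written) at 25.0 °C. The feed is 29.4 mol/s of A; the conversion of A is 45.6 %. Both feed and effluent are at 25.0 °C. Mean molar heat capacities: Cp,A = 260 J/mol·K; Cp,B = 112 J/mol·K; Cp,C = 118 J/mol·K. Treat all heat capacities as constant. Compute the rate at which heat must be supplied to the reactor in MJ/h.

Q_in = 7580 MJ/h

Extent of reaction ξ = 0.456 × 29.4 = 13.406 mol/s
Reaction term: ξ·ΔH°_rxn = 13.406 × 157 = 2104.8 kJ/s
Q = ΔH = 2104.8 kJ/s = 2104.8 kW
Heat supplied = 7577.3 MJ/h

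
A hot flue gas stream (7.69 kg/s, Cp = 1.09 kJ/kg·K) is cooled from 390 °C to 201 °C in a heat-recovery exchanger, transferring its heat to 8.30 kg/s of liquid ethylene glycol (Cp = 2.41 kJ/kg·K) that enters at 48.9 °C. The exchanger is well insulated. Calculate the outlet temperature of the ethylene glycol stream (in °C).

Heat released by hot stream: Q = 7.69 × 1.09 × (390 − 201) = 1584.2 kJ/s
Energy balance on cold side (adiabatic exchanger): Q = ṁ_c·Cp_c·(T_c,out − T_c,in)
T_c,out = 48.9 + 1584.2/(8.30 × 2.41) = 128.1 °C

T_c,out = 128 °C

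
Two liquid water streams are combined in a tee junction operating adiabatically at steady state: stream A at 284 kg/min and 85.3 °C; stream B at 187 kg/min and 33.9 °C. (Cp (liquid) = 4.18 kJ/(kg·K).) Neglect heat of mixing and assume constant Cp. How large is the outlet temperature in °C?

T_out = 64.9 °C

Energy balance with Q = 0: Σ ṁᵢCp,ᵢ(T_out − Tᵢ) = 0
Σ ṁᵢCp,ᵢTᵢ = 284×4.18×85.3 + 187×4.18×33.9 = 127760
Σ ṁᵢCp,ᵢ = 284×4.18 + 187×4.18 = 1968.8
T_out = 127760 / 1968.8 = 64.893 °C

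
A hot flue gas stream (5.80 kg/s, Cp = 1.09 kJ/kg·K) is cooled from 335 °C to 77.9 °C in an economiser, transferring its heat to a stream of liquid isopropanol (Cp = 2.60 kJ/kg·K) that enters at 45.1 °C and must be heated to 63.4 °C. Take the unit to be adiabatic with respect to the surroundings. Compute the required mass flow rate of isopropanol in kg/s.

Heat released by hot stream: Q = 5.80 × 1.09 × (335 − 77.9) = 1625.4 kJ/s
Energy balance on cold side (adiabatic exchanger): Q = ṁ_c·Cp_c·(T_c,out − T_c,in)
ṁ_c = 1625.4 / [2.60 × (63.4 − 45.1)] = 34.161 kg/s

ṁ_c = 34.2 kg/s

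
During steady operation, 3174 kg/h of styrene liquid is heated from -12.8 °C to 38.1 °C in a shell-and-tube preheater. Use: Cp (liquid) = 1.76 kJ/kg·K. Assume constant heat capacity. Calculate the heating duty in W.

Q = ṁ·Cp·ΔT = 3174 × 1.76 × (38.1 − -12.8) = 284340 kJ/h
Converting: 284340 / 3600 s = 78.983 kW
Heating duty = 78983 W

Q = 79000 W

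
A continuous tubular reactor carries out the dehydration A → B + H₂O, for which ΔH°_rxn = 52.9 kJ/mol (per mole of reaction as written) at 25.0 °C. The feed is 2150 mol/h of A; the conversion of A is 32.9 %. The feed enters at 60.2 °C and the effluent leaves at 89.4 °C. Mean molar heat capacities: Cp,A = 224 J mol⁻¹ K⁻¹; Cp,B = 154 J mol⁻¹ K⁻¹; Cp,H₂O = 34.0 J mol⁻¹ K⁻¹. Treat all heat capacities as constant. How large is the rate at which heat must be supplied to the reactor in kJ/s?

Q_in = 13.8 kJ/s

Extent of reaction ξ = 0.329 × 2150 = 707.35 mol/h
Reaction term: ξ·ΔH°_rxn = 707.35 × 52.9 = 37419 kJ/h
Sensible, feed 60.2→25 °C: -16952 kJ/h
Outlet flows (mol/h): A 1442.7, B 707.35, H₂O 707.35
Sensible, products 25→89.4 °C: 29375 kJ/h
Q = ΔH = 49842 kJ/h = 13.845 kW
Heat supplied = 13.845 kJ/s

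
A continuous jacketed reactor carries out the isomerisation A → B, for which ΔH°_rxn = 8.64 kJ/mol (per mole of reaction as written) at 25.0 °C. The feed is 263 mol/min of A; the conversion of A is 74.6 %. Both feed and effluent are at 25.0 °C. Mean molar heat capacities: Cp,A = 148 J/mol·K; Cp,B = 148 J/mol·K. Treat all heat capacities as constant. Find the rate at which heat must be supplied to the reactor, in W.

Extent of reaction ξ = 0.746 × 263 = 196.2 mol/min
Reaction term: ξ·ΔH°_rxn = 196.2 × 8.64 = 1695.2 kJ/min
Q = ΔH = 1695.2 kJ/min = 28.253 kW
Heat supplied = 28253 W

Q_in = 28300 W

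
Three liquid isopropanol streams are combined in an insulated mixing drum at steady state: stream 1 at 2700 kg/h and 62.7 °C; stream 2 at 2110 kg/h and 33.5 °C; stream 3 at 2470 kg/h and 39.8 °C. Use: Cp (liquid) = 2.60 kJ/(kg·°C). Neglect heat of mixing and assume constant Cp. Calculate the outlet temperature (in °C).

T_out = 46.5 °C

Adiabatic, steady state ⇒ Σ ṁᵢCp,ᵢ(T_out − Tᵢ) = 0
T_out = Σ ṁᵢCp,ᵢTᵢ / Σ ṁᵢCp,ᵢ
      = 879530 / 18928 = 46.467 °C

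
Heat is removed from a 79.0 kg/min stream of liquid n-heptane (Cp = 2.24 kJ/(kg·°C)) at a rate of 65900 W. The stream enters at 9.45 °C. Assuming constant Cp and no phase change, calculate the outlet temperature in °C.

Q = 65900 W = 3954 kJ/min
ΔT = Q/(ṁ·Cp) = 3954/(79.0×2.24) = 22.344 K
T_out = 9.45 − 22.344 = -12.894 °C

T_out = -12.9 °C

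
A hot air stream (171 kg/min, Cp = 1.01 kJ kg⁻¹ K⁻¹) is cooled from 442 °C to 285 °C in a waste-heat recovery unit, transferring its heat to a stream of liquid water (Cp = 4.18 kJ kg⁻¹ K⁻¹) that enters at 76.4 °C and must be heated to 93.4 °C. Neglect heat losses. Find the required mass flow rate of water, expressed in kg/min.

ṁ_c = 382 kg/min

Heat released by hot stream: Q = 171 × 1.01 × (442 − 285) = 27115 kJ/min
Energy balance on cold side (adiabatic exchanger): Q = ṁ_c·Cp_c·(T_c,out − T_c,in)
ṁ_c = 27115 / [4.18 × (93.4 − 76.4)] = 381.59 kg/min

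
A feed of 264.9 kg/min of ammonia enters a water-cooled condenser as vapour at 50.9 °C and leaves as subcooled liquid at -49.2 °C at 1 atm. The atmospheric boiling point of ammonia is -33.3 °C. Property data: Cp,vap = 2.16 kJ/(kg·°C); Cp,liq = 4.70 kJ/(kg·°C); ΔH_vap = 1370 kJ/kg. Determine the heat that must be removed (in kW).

Q_c = 7180 kW

vapour 50.9→-33.3 °C: -181.87 kJ/kg
condensation at -33.3 °C: -1370 kJ/kg
liquid -33.3→-49.2 °C: -74.73 kJ/kg
Δh = -181.87 + -1370 + -74.73 = -1626.6 kJ/kg
Q = ṁ·Δh = 264.9 kg/min × -1626.6 kJ/kg = -430890 kJ/min
|Q| = 7181.4 kW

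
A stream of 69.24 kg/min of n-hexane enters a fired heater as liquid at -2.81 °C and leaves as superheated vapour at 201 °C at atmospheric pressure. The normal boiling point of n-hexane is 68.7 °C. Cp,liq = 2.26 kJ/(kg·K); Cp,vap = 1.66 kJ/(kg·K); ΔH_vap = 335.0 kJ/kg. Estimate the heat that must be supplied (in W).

Q = 827000 W

liquid -2.81→68.7 °C: 161.61 kJ/kg
vaporisation at 68.7 °C: 335 kJ/kg
vapour 68.7→201 °C: 219.62 kJ/kg
Δh = 161.61 + 335 + 219.62 = 716.23 kJ/kg
Q = ṁ·Δh = 69.24 kg/min × 716.23 kJ/kg = 49592 kJ/min
|Q| = 826.53 kW = 826530 W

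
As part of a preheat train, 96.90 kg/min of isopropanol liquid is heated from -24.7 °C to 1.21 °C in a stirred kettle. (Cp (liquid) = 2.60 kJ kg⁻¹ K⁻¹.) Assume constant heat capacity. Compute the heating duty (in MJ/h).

Q = ṁ·Cp·ΔT = 96.90 × 2.60 × (1.21 − -24.7) = 6527.8 kJ/min
Converting: 6527.8 / 60 s = 108.8 kW
Heating duty = 391.67 MJ/h

Q = 392 MJ/h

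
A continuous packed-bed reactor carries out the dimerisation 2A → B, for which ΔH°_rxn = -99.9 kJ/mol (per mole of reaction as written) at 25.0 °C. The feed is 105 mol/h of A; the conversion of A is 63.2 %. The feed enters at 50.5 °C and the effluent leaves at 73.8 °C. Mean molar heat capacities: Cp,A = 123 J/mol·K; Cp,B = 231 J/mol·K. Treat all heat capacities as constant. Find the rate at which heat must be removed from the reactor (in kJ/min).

Q_out = 50.6 kJ/min

Extent of reaction ξ = 0.632 × 105 / 2 = 33.18 mol/h
Reaction term: ξ·ΔH°_rxn = 33.18 × -99.9 = -3314.7 kJ/h
Sensible, feed 50.5→25 °C: -329.33 kJ/h
Outlet flows (mol/h): A 38.64, B 33.18
Sensible, products 25→73.8 °C: 605.96 kJ/h
Q = ΔH = -3038.1 kJ/h = -0.8439 kW
Heat removed = 50.634 kJ/min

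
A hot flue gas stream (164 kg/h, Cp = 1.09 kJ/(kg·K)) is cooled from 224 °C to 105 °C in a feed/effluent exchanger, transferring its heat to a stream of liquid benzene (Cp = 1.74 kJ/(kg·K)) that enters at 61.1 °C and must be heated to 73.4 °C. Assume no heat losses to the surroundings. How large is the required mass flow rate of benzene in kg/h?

ṁ_c = 994 kg/h

Heat released by hot stream: Q = 164 × 1.09 × (224 − 105) = 21272 kJ/h
Energy balance on cold side (adiabatic exchanger): Q = ṁ_c·Cp_c·(T_c,out − T_c,in)
ṁ_c = 21272 / [1.74 × (73.4 − 61.1)] = 993.95 kg/h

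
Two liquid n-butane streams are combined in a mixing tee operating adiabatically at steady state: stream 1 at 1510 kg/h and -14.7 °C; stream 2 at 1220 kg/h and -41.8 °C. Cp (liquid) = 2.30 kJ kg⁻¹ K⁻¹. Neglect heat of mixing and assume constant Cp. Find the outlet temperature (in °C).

Adiabatic, steady state ⇒ Σ ṁᵢCp,ᵢ(T_out − Tᵢ) = 0
Σ ṁᵢCp,ᵢTᵢ = 1510×2.30×-14.7 + 1220×2.30×-41.8 = -168340
Σ ṁᵢCp,ᵢ = 1510×2.30 + 1220×2.30 = 6279
T_out = -168340 / 6279 = -26.811 °C

T_out = -26.8 °C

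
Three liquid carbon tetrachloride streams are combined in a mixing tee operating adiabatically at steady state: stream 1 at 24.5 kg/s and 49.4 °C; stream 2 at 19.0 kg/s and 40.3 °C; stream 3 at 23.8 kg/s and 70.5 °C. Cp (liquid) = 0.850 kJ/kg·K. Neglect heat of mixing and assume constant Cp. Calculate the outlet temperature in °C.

Adiabatic, steady state ⇒ Σ ṁᵢCp,ᵢ(T_out − Tᵢ) = 0
T_out = Σ ṁᵢCp,ᵢTᵢ / Σ ṁᵢCp,ᵢ
      = 3105.8 / 57.205 = 54.293 °C

T_out = 54.3 °C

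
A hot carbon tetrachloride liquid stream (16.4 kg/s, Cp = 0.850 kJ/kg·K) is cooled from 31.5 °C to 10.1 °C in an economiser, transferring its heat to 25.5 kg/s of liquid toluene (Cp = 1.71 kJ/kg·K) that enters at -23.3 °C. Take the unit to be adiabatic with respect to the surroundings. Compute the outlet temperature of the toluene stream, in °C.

T_c,out = -16.5 °C

Heat released by hot stream: Q = 16.4 × 0.850 × (31.5 − 10.1) = 298.32 kJ/s
Energy balance on cold side (adiabatic exchanger): Q = ṁ_c·Cp_c·(T_c,out − T_c,in)
T_c,out = -23.3 + 298.32/(25.5 × 1.71) = -16.459 °C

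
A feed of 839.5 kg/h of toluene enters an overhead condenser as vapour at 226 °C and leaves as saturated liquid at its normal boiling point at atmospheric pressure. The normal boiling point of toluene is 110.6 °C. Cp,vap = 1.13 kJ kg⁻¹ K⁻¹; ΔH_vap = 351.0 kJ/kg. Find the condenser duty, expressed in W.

Q_c = 112000 W

vapour 226→110.6 °C: -130.4 kJ/kg
condensation at 110.6 °C: -351 kJ/kg
Δh = -130.4 + -351 = -481.4 kJ/kg
Q = ṁ·Δh = 839.5 kg/h × -481.4 kJ/kg = -404140 kJ/h
|Q| = 112.26 kW = 112260 W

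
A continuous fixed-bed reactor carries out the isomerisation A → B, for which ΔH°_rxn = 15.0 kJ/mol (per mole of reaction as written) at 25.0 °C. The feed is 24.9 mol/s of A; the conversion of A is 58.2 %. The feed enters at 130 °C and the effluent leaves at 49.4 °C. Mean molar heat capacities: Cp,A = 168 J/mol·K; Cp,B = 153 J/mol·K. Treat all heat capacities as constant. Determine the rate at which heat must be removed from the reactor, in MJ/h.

Extent of reaction ξ = 0.582 × 24.9 = 14.492 mol/s
Reaction term: ξ·ΔH°_rxn = 14.492 × 15.0 = 217.38 kJ/s
Sensible, feed 130→25 °C: -439.24 kJ/s
Outlet flows (mol/s): A 10.408, B 14.492
Sensible, products 25→49.4 °C: 96.766 kJ/s
Q = ΔH = -125.09 kJ/s = -125.09 kW
Heat removed = 450.33 MJ/h

Q_out = 450 MJ/h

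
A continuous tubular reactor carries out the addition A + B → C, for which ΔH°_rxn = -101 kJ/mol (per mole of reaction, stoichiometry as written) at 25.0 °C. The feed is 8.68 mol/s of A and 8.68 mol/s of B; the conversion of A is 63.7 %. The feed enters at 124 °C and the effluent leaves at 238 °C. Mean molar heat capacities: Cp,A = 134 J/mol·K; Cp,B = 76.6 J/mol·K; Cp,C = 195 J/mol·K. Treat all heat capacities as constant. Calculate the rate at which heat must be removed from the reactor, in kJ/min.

Q_out = 22100 kJ/min

Extent of reaction ξ = 0.637 × 8.68 = 5.5292 mol/s
Reaction term: ξ·ΔH°_rxn = 5.5292 × -101 = -558.45 kJ/s
Sensible, feed 124→25 °C: -180.97 kJ/s
Outlet flows (mol/s): A 3.1508, B 3.1508, C 5.5292
Sensible, products 25→238 °C: 370.99 kJ/s
Q = ΔH = -368.42 kJ/s = -368.42 kW
Heat removed = 22105 kJ/min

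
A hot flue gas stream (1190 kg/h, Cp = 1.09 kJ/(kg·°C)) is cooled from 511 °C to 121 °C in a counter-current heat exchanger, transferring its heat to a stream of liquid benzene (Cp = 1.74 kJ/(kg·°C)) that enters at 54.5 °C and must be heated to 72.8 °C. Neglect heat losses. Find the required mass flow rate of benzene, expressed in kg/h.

ṁ_c = 15900 kg/h

Heat released by hot stream: Q = 1190 × 1.09 × (511 − 121) = 505870 kJ/h
Energy balance on cold side (adiabatic exchanger): Q = ṁ_c·Cp_c·(T_c,out − T_c,in)
ṁ_c = 505870 / [1.74 × (72.8 − 54.5)] = 15887 kg/h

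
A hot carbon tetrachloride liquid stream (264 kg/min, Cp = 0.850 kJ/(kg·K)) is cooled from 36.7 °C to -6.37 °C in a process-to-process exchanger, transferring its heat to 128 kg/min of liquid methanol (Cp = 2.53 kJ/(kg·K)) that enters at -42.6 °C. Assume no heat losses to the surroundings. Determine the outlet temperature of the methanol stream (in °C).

T_c,out = -12.8 °C

Heat released by hot stream: Q = 264 × 0.850 × (36.7 − -6.37) = 9664.9 kJ/min
Energy balance on cold side (adiabatic exchanger): Q = ṁ_c·Cp_c·(T_c,out − T_c,in)
T_c,out = -42.6 + 9664.9/(128 × 2.53) = -12.755 °C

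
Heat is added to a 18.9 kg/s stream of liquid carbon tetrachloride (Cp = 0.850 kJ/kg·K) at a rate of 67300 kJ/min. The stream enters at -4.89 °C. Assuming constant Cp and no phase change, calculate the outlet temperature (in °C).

Q = 67300 kJ/min = 1121.7 kJ/s
ΔT = Q/(ṁ·Cp) = 1121.7/(18.9×0.850) = 69.821 K
T_out = -4.89 + 69.821 = 64.931 °C

T_out = 64.9 °C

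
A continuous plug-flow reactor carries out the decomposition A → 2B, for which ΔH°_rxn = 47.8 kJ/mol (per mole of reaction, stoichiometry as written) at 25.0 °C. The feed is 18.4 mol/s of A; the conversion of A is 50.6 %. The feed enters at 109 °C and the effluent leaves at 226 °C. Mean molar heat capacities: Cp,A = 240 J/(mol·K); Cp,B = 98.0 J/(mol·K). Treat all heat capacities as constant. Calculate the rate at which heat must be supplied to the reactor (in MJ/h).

Q_in = 3170 MJ/h

Extent of reaction ξ = 0.506 × 18.4 = 9.3104 mol/s
Reaction term: ξ·ΔH°_rxn = 9.3104 × 47.8 = 445.04 kJ/s
Sensible, feed 109→25 °C: -370.94 kJ/s
Outlet flows (mol/s): A 9.0896, B 18.621
Sensible, products 25→226 °C: 805.27 kJ/s
Q = ΔH = 879.37 kJ/s = 879.37 kW
Heat supplied = 3165.7 MJ/h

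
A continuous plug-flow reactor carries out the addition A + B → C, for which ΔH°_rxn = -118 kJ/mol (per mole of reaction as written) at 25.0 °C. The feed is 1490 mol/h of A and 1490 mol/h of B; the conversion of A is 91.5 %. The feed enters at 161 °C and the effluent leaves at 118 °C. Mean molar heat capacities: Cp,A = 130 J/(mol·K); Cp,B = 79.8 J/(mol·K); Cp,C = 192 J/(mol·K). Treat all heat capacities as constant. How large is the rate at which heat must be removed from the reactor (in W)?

Q_out = 49000 W

Extent of reaction ξ = 0.915 × 1490 = 1363.4 mol/h
Reaction term: ξ·ΔH°_rxn = 1363.4 × -118 = -160880 kJ/h
Sensible, feed 161→25 °C: -42514 kJ/h
Outlet flows (mol/h): A 126.65, B 126.65, C 1363.4
Sensible, products 25→118 °C: 26815 kJ/h
Q = ΔH = -176570 kJ/h = -49.048 kW
Heat removed = 49048 W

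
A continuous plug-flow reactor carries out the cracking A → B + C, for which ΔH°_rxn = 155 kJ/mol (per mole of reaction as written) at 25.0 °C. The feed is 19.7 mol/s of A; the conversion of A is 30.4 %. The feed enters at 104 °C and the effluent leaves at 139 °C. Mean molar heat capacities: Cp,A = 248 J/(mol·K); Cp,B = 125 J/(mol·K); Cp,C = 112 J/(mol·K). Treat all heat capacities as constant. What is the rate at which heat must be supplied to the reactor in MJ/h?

Extent of reaction ξ = 0.304 × 19.7 = 5.9888 mol/s
Reaction term: ξ·ΔH°_rxn = 5.9888 × 155 = 928.26 kJ/s
Sensible, feed 104→25 °C: -385.96 kJ/s
Outlet flows (mol/s): A 13.711, B 5.9888, C 5.9888
Sensible, products 25→139 °C: 549.45 kJ/s
Q = ΔH = 1091.8 kJ/s = 1091.8 kW
Heat supplied = 3930.3 MJ/h

Q_in = 3930 MJ/h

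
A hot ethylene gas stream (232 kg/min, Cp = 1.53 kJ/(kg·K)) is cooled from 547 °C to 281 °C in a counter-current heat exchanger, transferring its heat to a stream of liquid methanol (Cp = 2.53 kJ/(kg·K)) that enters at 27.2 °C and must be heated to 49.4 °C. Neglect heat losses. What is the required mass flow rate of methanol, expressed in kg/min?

ṁ_c = 1680 kg/min

Heat released by hot stream: Q = 232 × 1.53 × (547 − 281) = 94419 kJ/min
Energy balance on cold side (adiabatic exchanger): Q = ṁ_c·Cp_c·(T_c,out − T_c,in)
ṁ_c = 94419 / [2.53 × (49.4 − 27.2)] = 1681.1 kg/min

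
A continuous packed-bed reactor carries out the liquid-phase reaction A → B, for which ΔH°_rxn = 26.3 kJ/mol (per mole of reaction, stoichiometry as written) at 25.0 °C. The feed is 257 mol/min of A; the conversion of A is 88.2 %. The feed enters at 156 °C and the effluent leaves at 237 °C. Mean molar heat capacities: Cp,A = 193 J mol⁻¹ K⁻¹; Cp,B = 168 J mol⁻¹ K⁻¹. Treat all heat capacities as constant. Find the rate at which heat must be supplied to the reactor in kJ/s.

Q_in = 146 kJ/s

Extent of reaction ξ = 0.882 × 257 = 226.67 mol/min
Reaction term: ξ·ΔH°_rxn = 226.67 × 26.3 = 5961.5 kJ/min
Sensible, feed 156→25 °C: -6497.7 kJ/min
Outlet flows (mol/min): A 30.326, B 226.67
Sensible, products 25→237 °C: 9314 kJ/min
Q = ΔH = 8777.8 kJ/min = 146.3 kW
Heat supplied = 146.3 kJ/s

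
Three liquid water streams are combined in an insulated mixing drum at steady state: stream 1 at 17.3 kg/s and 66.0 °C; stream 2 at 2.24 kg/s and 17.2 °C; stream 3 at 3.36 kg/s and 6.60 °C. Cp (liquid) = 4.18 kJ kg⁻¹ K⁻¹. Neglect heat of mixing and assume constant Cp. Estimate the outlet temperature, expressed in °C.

T_out = 52.5 °C

No heat crosses the boundary, so H_out = H_in.
T_out = Σ ṁᵢCp,ᵢTᵢ / Σ ṁᵢCp,ᵢ
      = 5026.5 / 95.722 = 52.511 °C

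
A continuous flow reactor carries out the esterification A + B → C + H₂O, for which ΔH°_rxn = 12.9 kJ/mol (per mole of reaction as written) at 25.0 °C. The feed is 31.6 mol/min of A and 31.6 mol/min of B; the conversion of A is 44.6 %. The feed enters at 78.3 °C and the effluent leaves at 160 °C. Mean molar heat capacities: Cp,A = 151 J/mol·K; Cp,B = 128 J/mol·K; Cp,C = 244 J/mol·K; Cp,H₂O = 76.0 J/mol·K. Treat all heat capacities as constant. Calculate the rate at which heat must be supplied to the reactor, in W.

Q_in = 16300 W

Extent of reaction ξ = 0.446 × 31.6 = 14.094 mol/min
Reaction term: ξ·ΔH°_rxn = 14.094 × 12.9 = 181.81 kJ/min
Sensible, feed 78.3→25 °C: -469.91 kJ/min
Outlet flows (mol/min): A 17.506, B 17.506, C 14.094, H₂O 14.094
Sensible, products 25→160 °C: 1268.2 kJ/min
Q = ΔH = 980.12 kJ/min = 16.335 kW
Heat supplied = 16335 W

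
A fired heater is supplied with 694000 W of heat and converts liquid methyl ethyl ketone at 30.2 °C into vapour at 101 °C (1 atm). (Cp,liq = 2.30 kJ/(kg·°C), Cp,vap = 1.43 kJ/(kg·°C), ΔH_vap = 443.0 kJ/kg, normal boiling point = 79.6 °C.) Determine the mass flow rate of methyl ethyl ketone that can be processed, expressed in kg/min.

Δh = 2.30×(79.6−30.2) + 443.0 + 1.43×(101−79.6) = 587.22 kJ/kg
Q = 694000 W = 694 kJ/s = 41640 kJ/min
ṁ = Q/Δh = 41640 / 587.22 = 70.91 kg/min

ṁ = 70.9 kg/min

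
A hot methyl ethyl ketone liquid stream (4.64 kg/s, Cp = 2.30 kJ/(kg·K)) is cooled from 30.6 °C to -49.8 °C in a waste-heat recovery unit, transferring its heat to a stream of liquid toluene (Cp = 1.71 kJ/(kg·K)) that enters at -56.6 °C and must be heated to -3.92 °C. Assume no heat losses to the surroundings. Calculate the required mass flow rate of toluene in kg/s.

Heat released by hot stream: Q = 4.64 × 2.30 × (30.6 − -49.8) = 858.03 kJ/s
Energy balance on cold side (adiabatic exchanger): Q = ṁ_c·Cp_c·(T_c,out − T_c,in)
ṁ_c = 858.03 / [1.71 × (-3.92 − -56.6)] = 9.5249 kg/s

ṁ_c = 9.52 kg/s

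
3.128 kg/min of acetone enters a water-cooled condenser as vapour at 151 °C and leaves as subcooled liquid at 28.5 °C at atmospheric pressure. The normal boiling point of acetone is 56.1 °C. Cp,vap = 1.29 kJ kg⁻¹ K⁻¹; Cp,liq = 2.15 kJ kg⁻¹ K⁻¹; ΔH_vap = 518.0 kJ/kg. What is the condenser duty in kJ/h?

vapour 151→56.1 °C: -122.42 kJ/kg
condensation at 56.1 °C: -518 kJ/kg
liquid 56.1→28.5 °C: -59.34 kJ/kg
Δh = -122.42 + -518 + -59.34 = -699.76 kJ/kg
Q = ṁ·Δh = 3.128 kg/min × -699.76 kJ/kg = -2188.9 kJ/min
|Q| = 36.481 kW = 131330 kJ/h

Q_c = 131000 kJ/h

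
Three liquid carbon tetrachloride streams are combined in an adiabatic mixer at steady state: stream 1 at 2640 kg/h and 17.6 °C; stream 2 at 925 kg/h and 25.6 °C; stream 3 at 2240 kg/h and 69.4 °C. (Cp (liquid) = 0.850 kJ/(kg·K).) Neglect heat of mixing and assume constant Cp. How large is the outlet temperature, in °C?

Energy balance with Q = 0: Σ ṁᵢCp,ᵢ(T_out − Tᵢ) = 0
T_out = Σ ṁᵢCp,ᵢTᵢ / Σ ṁᵢCp,ᵢ
      = 191760 / 4934.2 = 38.863 °C

T_out = 38.9 °C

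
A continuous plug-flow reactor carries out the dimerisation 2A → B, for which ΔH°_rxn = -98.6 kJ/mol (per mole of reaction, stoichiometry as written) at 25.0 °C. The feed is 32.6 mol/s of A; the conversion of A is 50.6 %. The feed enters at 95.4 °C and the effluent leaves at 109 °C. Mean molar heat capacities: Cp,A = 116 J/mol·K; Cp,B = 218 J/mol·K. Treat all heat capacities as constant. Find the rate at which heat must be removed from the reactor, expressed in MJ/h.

Extent of reaction ξ = 0.506 × 32.6 / 2 = 8.2478 mol/s
Reaction term: ξ·ΔH°_rxn = 8.2478 × -98.6 = -813.23 kJ/s
Sensible, feed 95.4→25 °C: -266.22 kJ/s
Outlet flows (mol/s): A 16.104, B 8.2478
Sensible, products 25→109 °C: 307.95 kJ/s
Q = ΔH = -771.5 kJ/s = -771.5 kW
Heat removed = 2777.4 MJ/h

Q_out = 2780 MJ/h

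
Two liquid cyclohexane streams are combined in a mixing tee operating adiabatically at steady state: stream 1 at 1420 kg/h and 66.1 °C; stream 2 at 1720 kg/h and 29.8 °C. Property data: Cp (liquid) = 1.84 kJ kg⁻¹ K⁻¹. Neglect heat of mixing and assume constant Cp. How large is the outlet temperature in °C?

No heat crosses the boundary, so H_out = H_in.
T_out = Σ ṁᵢCp,ᵢTᵢ / Σ ṁᵢCp,ᵢ
      = 267020 / 5777.6 = 46.216 °C

T_out = 46.2 °C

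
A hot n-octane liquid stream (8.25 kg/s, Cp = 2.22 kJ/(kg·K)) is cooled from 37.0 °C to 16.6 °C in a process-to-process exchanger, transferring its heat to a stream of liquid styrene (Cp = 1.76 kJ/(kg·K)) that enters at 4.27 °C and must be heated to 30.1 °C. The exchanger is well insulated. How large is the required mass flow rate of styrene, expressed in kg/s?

ṁ_c = 8.22 kg/s

Heat released by hot stream: Q = 8.25 × 2.22 × (37.0 − 16.6) = 373.63 kJ/s
Energy balance on cold side (adiabatic exchanger): Q = ṁ_c·Cp_c·(T_c,out − T_c,in)
ṁ_c = 373.63 / [1.76 × (30.1 − 4.27)] = 8.2186 kg/s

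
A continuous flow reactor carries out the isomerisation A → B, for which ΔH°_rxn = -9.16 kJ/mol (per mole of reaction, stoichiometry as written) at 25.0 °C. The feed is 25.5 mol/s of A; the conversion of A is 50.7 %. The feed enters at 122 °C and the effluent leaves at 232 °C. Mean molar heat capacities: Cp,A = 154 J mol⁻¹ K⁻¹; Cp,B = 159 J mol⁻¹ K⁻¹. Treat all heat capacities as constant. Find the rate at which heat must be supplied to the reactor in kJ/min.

Extent of reaction ξ = 0.507 × 25.5 = 12.928 mol/s
Reaction term: ξ·ΔH°_rxn = 12.928 × -9.16 = -118.43 kJ/s
Sensible, feed 122→25 °C: -380.92 kJ/s
Outlet flows (mol/s): A 12.572, B 12.928
Sensible, products 25→232 °C: 826.27 kJ/s
Q = ΔH = 326.93 kJ/s = 326.93 kW
Heat supplied = 19616 kJ/min

Q_in = 19600 kJ/min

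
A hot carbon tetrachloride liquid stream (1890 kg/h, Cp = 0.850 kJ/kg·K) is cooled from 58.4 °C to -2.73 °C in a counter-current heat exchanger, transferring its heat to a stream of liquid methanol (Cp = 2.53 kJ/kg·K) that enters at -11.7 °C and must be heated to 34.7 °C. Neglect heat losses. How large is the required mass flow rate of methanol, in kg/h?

Heat released by hot stream: Q = 1890 × 0.850 × (58.4 − -2.73) = 98205 kJ/h
Energy balance on cold side (adiabatic exchanger): Q = ṁ_c·Cp_c·(T_c,out − T_c,in)
ṁ_c = 98205 / [2.53 × (34.7 − -11.7)] = 836.56 kg/h

ṁ_c = 837 kg/h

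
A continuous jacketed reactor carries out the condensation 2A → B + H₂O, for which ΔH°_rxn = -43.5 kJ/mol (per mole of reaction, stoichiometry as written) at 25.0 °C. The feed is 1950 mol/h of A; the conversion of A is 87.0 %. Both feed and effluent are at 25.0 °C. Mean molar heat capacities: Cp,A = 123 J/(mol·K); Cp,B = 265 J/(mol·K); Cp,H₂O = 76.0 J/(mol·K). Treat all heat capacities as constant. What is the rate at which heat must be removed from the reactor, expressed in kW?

Q_out = 10.2 kW

Extent of reaction ξ = 0.870 × 1950 / 2 = 848.25 mol/h
Reaction term: ξ·ΔH°_rxn = 848.25 × -43.5 = -36899 kJ/h
Q = ΔH = -36899 kJ/h = -10.25 kW
Heat removed = 10.25 kW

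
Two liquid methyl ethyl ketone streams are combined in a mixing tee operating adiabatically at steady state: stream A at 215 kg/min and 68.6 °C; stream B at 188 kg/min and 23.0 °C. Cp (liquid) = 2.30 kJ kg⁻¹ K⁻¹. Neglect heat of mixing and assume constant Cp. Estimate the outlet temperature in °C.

T_out = 47.3 °C

Energy balance with Q = 0: Σ ṁᵢCp,ᵢ(T_out − Tᵢ) = 0
T_out = Σ ṁᵢCp,ᵢTᵢ / Σ ṁᵢCp,ᵢ
      = 43868 / 926.9 = 47.328 °C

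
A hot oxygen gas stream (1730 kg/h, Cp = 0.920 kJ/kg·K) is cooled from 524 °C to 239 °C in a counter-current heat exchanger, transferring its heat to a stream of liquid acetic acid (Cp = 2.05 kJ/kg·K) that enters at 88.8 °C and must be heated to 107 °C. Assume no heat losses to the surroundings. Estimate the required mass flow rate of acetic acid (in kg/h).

Heat released by hot stream: Q = 1730 × 0.920 × (524 − 239) = 453610 kJ/h
Energy balance on cold side (adiabatic exchanger): Q = ṁ_c·Cp_c·(T_c,out − T_c,in)
ṁ_c = 453610 / [2.05 × (107 − 88.8)] = 12158 kg/h

ṁ_c = 12200 kg/h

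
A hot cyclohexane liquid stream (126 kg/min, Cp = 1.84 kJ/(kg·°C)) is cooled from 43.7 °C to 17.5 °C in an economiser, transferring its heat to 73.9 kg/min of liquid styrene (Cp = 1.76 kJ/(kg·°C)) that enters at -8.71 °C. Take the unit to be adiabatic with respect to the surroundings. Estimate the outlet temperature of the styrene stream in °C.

T_c,out = 38.0 °C

Heat released by hot stream: Q = 126 × 1.84 × (43.7 − 17.5) = 6074.2 kJ/min
Energy balance on cold side (adiabatic exchanger): Q = ṁ_c·Cp_c·(T_c,out − T_c,in)
T_c,out = -8.71 + 6074.2/(73.9 × 1.76) = 37.992 °C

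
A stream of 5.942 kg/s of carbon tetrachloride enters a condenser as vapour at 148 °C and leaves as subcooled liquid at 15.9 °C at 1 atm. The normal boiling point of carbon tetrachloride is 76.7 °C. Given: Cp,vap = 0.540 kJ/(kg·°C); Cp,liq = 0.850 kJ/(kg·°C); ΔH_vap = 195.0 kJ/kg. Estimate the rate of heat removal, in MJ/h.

vapour 148→76.7 °C: -38.502 kJ/kg
condensation at 76.7 °C: -195 kJ/kg
liquid 76.7→15.9 °C: -51.68 kJ/kg
Δh = -38.502 + -195 + -51.68 = -285.18 kJ/kg
Q = ṁ·Δh = 5.942 kg/s × -285.18 kJ/kg = -1694.6 kJ/s
|Q| = 1694.6 kW = 6100.4 MJ/h

Q_c = 6100 MJ/h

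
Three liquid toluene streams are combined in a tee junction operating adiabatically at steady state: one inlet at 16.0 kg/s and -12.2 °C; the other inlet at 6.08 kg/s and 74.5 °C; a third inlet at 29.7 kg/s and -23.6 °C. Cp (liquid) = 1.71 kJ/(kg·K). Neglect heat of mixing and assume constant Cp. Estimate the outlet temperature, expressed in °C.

No heat crosses the boundary, so H_out = H_in.
T_out = Σ ṁᵢCp,ᵢTᵢ / Σ ṁᵢCp,ᵢ
      = -757.8 / 88.544 = -8.5585 °C

T_out = -8.56 °C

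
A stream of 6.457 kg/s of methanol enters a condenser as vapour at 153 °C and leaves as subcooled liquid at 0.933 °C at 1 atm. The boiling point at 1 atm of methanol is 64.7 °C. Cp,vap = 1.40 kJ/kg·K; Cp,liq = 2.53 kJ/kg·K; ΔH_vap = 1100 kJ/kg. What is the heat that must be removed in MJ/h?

Q_c = 32200 MJ/h

vapour 153→64.7 °C: -123.62 kJ/kg
condensation at 64.7 °C: -1100 kJ/kg
liquid 64.7→0.933 °C: -161.33 kJ/kg
Δh = -123.62 + -1100 + -161.33 = -1385 kJ/kg
Q = ṁ·Δh = 6.457 kg/s × -1385 kJ/kg = -8942.6 kJ/s
|Q| = 8942.6 kW = 32193 MJ/h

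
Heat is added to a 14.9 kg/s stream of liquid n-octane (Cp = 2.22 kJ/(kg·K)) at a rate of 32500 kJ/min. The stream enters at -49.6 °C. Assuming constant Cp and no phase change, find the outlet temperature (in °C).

T_out = -33.2 °C

Q = 32500 kJ/min = 541.67 kJ/s
ΔT = Q/(ṁ·Cp) = 541.67/(14.9×2.22) = 16.375 K
T_out = -49.6 + 16.375 = -33.225 °C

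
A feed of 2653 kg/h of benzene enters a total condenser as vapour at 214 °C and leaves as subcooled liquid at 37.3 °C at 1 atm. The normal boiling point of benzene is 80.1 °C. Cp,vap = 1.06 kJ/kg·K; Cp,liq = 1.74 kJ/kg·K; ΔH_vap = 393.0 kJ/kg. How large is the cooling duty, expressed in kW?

Q_c = 449 kW

vapour 214→80.1 °C: -141.93 kJ/kg
condensation at 80.1 °C: -393 kJ/kg
liquid 80.1→37.3 °C: -74.472 kJ/kg
Δh = -141.93 + -393 + -74.472 = -609.41 kJ/kg
Q = ṁ·Δh = 2653 kg/h × -609.41 kJ/kg = -1.6168e+06 kJ/h
|Q| = 449.1 kW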